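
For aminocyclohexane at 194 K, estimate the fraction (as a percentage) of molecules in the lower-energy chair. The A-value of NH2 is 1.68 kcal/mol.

One chair has the amino group axial (E = 1.68 kcal/mol) and the other has it equatorial (E = 0).
ΔG = 1.68 kcal/mol between the two chairs.
K = exp(ΔG/RT) with R = 1.987×10⁻³ kcal mol⁻¹ K⁻¹ and T = 194 K gives K ≈ 78.1.
Fraction in the lower-energy chair = K/(K+1) = 98.7%.

98.7%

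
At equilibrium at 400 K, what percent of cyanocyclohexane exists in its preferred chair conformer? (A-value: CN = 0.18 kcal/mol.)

55.6%

One chair has the cyano group axial (E = 0.18 kcal/mol) and the other has it equatorial (E = 0).
ΔG = 0.18 kcal/mol between the two chairs.
K = exp(ΔG/RT) with R = 1.987×10⁻³ kcal mol⁻¹ K⁻¹ and T = 400 K gives K ≈ 1.25.
Fraction in the lower-energy chair = K/(K+1) = 55.6%.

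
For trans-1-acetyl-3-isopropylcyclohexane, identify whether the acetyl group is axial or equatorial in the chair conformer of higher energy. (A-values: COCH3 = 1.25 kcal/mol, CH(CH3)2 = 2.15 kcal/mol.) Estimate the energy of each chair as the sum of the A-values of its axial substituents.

equatorial

C1 and C3 have the same parity, so for the trans isomer the two substituents are one axial and one equatorial in each chair.
Chair I (acetyl axial, isopropyl equatorial): E = 1.25 kcal/mol.
Chair II (acetyl equatorial, isopropyl axial): E = 2.15 kcal/mol.
Chair II is the less stable (higher-energy) conformer, and in that chair the acetyl group is equatorial.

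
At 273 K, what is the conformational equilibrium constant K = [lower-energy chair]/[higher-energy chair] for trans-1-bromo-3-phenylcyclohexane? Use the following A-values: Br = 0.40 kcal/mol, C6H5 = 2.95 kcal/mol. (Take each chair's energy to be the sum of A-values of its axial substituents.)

K ≈ 110

C1 and C3 have the same parity, so for the trans isomer the two substituents are one axial and one equatorial in each chair.
Chair I (bromo axial, phenyl equatorial): E = 0.40 kcal/mol; chair II (bromo equatorial, phenyl axial): E = 2.95 kcal/mol.
ΔG = 2.55 kcal/mol between the two chairs.
K = exp(ΔG/RT) with R = 1.987×10⁻³ kcal mol⁻¹ K⁻¹ and T = 273 K gives K ≈ 110.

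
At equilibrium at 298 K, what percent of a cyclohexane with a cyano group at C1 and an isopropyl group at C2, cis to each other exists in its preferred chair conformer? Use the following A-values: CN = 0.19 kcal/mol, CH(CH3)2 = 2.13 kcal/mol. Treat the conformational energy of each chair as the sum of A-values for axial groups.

C1 and C2 have opposite parity, so for the cis isomer the two substituents are one axial and one equatorial in each chair.
Chair I (cyano axial, isopropyl equatorial): E = 0.19 kcal/mol; chair II (cyano equatorial, isopropyl axial): E = 2.13 kcal/mol.
ΔG = 1.94 kcal/mol between the two chairs.
K = exp(ΔG/RT) with R = 1.987×10⁻³ kcal mol⁻¹ K⁻¹ and T = 298 K gives K ≈ 26.5.
Fraction in the lower-energy chair = K/(K+1) = 96.4%.

96.4%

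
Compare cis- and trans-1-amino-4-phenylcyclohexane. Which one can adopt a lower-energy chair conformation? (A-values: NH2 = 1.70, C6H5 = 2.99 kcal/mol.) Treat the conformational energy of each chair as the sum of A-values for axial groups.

At 1,4 positions (parity opposite): cis → (a,e or e,a); trans → (e,e or a,a).
Best chair for cis: E = 1.70 kcal/mol; best chair for trans: E = 0.00 kcal/mol.
The trans isomer is lower by 1.70 kcal/mol.

trans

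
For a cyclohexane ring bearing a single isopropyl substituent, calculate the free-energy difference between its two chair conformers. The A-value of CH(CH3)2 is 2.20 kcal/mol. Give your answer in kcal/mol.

2.20 kcal/mol

A monosubstituted cyclohexane has one chair with the isopropyl group axial (E = A = 2.20 kcal/mol) and one with it equatorial (E = 0).
ΔE = 2.20 − 0 = 2.20 kcal/mol.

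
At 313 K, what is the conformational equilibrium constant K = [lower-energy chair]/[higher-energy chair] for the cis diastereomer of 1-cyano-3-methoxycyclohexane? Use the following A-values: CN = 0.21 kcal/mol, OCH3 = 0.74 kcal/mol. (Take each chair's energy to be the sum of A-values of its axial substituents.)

K ≈ 4.61

C1 and C3 have the same parity, so for the cis isomer the two substituents are e,e in one chair and a,a in the other.
Chair I (cyano axial, methoxy axial): E = 0.95 kcal/mol; chair II (cyano equatorial, methoxy equatorial): E = 0.00 kcal/mol.
ΔG = 0.95 kcal/mol between the two chairs.
K = exp(ΔG/RT) with R = 1.987×10⁻³ kcal mol⁻¹ K⁻¹ and T = 313 K gives K ≈ 4.61.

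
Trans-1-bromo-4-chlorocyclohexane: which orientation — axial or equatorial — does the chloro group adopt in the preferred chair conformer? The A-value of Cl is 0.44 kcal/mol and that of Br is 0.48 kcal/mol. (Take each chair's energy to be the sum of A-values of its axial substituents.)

equatorial

C1 and C4 have opposite parity, so for the trans isomer the two substituents are e,e in one chair and a,a in the other.
Chair I (chloro axial, bromo axial): E = 0.92 kcal/mol.
Chair II (chloro equatorial, bromo equatorial): E = 0.00 kcal/mol.
Chair II is the more stable (lower-energy) conformer, and in that chair the chloro group is equatorial.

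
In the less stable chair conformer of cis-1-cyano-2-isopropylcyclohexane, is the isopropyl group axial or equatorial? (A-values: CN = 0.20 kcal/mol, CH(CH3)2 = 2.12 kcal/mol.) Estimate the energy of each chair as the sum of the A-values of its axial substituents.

axial

C1 and C2 have opposite parity, so for the cis isomer the two substituents are one axial and one equatorial in each chair.
Chair I (cyano axial, isopropyl equatorial): E = 0.20 kcal/mol.
Chair II (cyano equatorial, isopropyl axial): E = 2.12 kcal/mol.
Chair II is the less stable (higher-energy) conformer, and in that chair the isopropyl group is axial.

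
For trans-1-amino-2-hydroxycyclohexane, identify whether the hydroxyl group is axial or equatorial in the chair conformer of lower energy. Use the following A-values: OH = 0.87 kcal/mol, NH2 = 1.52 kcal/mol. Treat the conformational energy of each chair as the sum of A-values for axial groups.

C1 and C2 have opposite parity, so for the trans isomer the two substituents are e,e in one chair and a,a in the other.
Chair I (hydroxyl axial, amino axial): E = 2.39 kcal/mol.
Chair II (hydroxyl equatorial, amino equatorial): E = 0.00 kcal/mol.
Chair II is the more stable (lower-energy) conformer, and in that chair the hydroxyl group is equatorial.

equatorial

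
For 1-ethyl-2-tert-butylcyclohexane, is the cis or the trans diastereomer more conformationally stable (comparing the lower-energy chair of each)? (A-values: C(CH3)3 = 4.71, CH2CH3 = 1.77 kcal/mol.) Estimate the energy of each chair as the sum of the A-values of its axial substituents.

trans

At 1,2 positions (parity opposite): cis → (a,e or e,a); trans → (e,e or a,a).
Best chair for cis: E = 1.77 kcal/mol; best chair for trans: E = 0.00 kcal/mol.
The trans isomer is lower by 1.77 kcal/mol.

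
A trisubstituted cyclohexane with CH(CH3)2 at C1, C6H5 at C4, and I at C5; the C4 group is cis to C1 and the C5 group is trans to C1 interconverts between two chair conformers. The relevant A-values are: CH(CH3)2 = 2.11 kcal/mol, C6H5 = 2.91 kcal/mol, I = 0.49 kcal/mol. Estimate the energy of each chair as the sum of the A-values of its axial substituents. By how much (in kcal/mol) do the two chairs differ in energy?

1.29 kcal/mol

Chair I (isopropyl axial, phenyl equatorial, iodo equatorial): E = 2.11 kcal/mol.
Chair II (isopropyl equatorial, phenyl axial, iodo axial): E = 3.40 kcal/mol.
ΔE = 3.40 − 2.11 = 1.29 kcal/mol; chair I is more stable.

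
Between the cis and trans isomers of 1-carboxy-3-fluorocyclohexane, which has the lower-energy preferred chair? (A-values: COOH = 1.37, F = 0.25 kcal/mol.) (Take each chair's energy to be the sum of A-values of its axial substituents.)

cis

At 1,3 positions (parity same): cis → (e,e or a,a); trans → (a,e or e,a).
Best chair for cis: E = 0.00 kcal/mol; best chair for trans: E = 0.25 kcal/mol.
The cis isomer is lower by 0.25 kcal/mol.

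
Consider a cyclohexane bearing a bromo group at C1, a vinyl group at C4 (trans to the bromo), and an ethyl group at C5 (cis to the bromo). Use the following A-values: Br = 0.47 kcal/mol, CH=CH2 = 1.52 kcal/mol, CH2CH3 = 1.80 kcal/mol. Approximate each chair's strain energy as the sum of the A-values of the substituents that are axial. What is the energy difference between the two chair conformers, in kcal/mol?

Chair I (bromo axial, vinyl axial, ethyl axial): E = 3.79 kcal/mol.
Chair II (bromo equatorial, vinyl equatorial, ethyl equatorial): E = 0.00 kcal/mol.
ΔE = 3.79 − 0.00 = 3.79 kcal/mol; chair II is more stable.

3.79 kcal/mol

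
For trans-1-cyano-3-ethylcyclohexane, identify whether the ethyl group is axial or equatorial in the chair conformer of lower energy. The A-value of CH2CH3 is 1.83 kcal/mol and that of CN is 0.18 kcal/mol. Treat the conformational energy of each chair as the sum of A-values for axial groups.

equatorial

C1 and C3 have the same parity, so for the trans isomer the two substituents are one axial and one equatorial in each chair.
Chair I (ethyl axial, cyano equatorial): E = 1.83 kcal/mol.
Chair II (ethyl equatorial, cyano axial): E = 0.18 kcal/mol.
Chair II is the more stable (lower-energy) conformer, and in that chair the ethyl group is equatorial.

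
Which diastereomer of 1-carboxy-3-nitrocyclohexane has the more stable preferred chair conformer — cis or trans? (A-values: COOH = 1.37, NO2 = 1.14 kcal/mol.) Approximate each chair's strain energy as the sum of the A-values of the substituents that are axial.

cis

At 1,3 positions (parity same): cis → (e,e or a,a); trans → (a,e or e,a).
Best chair for cis: E = 0.00 kcal/mol; best chair for trans: E = 1.14 kcal/mol.
The cis isomer is lower by 1.14 kcal/mol.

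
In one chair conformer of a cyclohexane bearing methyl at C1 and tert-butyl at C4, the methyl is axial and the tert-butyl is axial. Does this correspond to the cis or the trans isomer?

trans

C1 and C4 have opposite parity, so their axial bonds point in opposite directions.
With opposite-parity carbons, two substituents on the same face are one axial and one equatorial; opposite faces give both axial or both equatorial.
Here the groups are axial/axial → opposite face → trans.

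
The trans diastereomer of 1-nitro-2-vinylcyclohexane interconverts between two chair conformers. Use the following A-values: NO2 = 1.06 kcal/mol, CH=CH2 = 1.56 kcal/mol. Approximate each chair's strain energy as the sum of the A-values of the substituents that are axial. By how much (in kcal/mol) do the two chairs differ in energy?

2.62 kcal/mol

C1 and C2 have opposite parity, so for the trans isomer the two substituents are e,e in one chair and a,a in the other.
Chair I (nitro axial, vinyl axial): E = 2.62 kcal/mol.
Chair II (nitro equatorial, vinyl equatorial): E = 0.00 kcal/mol.
ΔE = 2.62 − 0.00 = 2.62 kcal/mol; chair II is more stable.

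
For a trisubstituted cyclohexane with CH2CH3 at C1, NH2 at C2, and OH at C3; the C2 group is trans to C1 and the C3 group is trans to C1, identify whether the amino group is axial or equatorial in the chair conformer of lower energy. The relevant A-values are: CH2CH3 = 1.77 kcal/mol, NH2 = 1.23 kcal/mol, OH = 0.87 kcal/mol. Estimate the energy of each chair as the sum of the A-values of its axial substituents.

equatorial

Chair I (ethyl axial, amino axial, hydroxyl equatorial): E = 3.00 kcal/mol.
Chair II (ethyl equatorial, amino equatorial, hydroxyl axial): E = 0.87 kcal/mol.
Chair II is the more stable (lower-energy) conformer, and in that chair the amino group is equatorial.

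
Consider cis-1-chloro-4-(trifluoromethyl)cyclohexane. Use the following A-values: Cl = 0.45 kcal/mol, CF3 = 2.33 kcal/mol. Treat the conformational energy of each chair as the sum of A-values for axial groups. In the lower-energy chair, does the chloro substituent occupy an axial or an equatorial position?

C1 and C4 have opposite parity, so for the cis isomer the two substituents are one axial and one equatorial in each chair.
Chair I (chloro axial, trifluoromethyl equatorial): E = 0.45 kcal/mol.
Chair II (chloro equatorial, trifluoromethyl axial): E = 2.33 kcal/mol.
Chair I is the more stable (lower-energy) conformer, and in that chair the chloro group is axial.

axial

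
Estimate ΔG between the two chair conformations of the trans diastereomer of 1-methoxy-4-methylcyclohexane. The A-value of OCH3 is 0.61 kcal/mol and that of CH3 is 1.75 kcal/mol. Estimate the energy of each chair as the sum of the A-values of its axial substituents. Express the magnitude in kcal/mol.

2.36 kcal/mol

C1 and C4 have opposite parity, so for the trans isomer the two substituents are e,e in one chair and a,a in the other.
Chair I (methoxy axial, methyl axial): E = 2.36 kcal/mol.
Chair II (methoxy equatorial, methyl equatorial): E = 0.00 kcal/mol.
ΔE = 2.36 − 0.00 = 2.36 kcal/mol; chair II is more stable.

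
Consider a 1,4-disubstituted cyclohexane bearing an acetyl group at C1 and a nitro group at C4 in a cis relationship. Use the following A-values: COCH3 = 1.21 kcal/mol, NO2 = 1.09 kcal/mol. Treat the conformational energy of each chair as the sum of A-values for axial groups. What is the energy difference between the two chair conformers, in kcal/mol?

C1 and C4 have opposite parity, so for the cis isomer the two substituents are one axial and one equatorial in each chair.
Chair I (acetyl axial, nitro equatorial): E = 1.21 kcal/mol.
Chair II (acetyl equatorial, nitro axial): E = 1.09 kcal/mol.
ΔE = 1.21 − 1.09 = 0.12 kcal/mol; chair II is more stable.

0.12 kcal/mol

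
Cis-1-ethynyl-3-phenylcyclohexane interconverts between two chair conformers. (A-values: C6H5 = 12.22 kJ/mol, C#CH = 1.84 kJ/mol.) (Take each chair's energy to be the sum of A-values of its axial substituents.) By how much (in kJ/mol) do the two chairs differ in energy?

C1 and C3 have the same parity, so for the cis isomer the two substituents are e,e in one chair and a,a in the other.
Chair I (phenyl axial, ethynyl axial): E = 14.06 kJ/mol.
Chair II (phenyl equatorial, ethynyl equatorial): E = 0.00 kJ/mol.
ΔE = 14.06 − 0.00 = 14.06 kJ/mol; chair II is more stable.

14.06 kJ/mol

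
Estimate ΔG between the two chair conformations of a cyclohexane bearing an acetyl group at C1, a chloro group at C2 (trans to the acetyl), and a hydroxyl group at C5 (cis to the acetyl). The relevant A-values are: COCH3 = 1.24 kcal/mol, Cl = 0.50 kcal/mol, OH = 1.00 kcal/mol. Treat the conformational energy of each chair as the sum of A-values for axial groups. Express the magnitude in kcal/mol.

Chair I (acetyl axial, chloro axial, hydroxyl axial): E = 2.74 kcal/mol.
Chair II (acetyl equatorial, chloro equatorial, hydroxyl equatorial): E = 0.00 kcal/mol.
ΔE = 2.74 − 0.00 = 2.74 kcal/mol; chair II is more stable.

2.74 kcal/mol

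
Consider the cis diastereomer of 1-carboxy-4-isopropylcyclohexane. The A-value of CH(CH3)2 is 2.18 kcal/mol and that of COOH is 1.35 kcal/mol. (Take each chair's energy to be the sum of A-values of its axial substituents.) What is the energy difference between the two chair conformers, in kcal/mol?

C1 and C4 have opposite parity, so for the cis isomer the two substituents are one axial and one equatorial in each chair.
Chair I (isopropyl axial, carboxyl equatorial): E = 2.18 kcal/mol.
Chair II (isopropyl equatorial, carboxyl axial): E = 1.35 kcal/mol.
ΔE = 2.18 − 1.35 = 0.83 kcal/mol; chair II is more stable.

0.83 kcal/mol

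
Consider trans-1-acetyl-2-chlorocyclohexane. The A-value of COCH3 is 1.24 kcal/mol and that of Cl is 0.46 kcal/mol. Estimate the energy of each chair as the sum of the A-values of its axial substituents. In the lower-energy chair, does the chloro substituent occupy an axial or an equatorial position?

equatorial

C1 and C2 have opposite parity, so for the trans isomer the two substituents are e,e in one chair and a,a in the other.
Chair I (acetyl axial, chloro axial): E = 1.70 kcal/mol.
Chair II (acetyl equatorial, chloro equatorial): E = 0.00 kcal/mol.
Chair II is the more stable (lower-energy) conformer, and in that chair the chloro group is equatorial.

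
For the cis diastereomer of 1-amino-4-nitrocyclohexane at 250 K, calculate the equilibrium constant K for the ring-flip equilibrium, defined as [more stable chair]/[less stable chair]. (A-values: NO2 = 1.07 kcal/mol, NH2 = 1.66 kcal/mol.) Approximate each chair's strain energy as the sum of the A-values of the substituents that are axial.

C1 and C4 have opposite parity, so for the cis isomer the two substituents are one axial and one equatorial in each chair.
Chair I (nitro axial, amino equatorial): E = 1.07 kcal/mol; chair II (nitro equatorial, amino axial): E = 1.66 kcal/mol.
ΔG = 0.59 kcal/mol between the two chairs.
K = exp(ΔG/RT) with R = 1.987×10⁻³ kcal mol⁻¹ K⁻¹ and T = 250 K gives K ≈ 3.28.

K ≈ 3.28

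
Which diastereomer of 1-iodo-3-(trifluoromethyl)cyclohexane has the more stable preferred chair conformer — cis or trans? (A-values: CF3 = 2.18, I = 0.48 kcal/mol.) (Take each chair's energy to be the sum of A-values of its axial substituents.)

At 1,3 positions (parity same): cis → (e,e or a,a); trans → (a,e or e,a).
Best chair for cis: E = 0.00 kcal/mol; best chair for trans: E = 0.48 kcal/mol.
The cis isomer is lower by 0.48 kcal/mol.

cis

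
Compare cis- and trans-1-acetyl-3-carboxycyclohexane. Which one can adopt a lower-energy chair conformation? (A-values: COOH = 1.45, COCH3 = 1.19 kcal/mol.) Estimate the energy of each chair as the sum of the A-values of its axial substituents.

cis

At 1,3 positions (parity same): cis → (e,e or a,a); trans → (a,e or e,a).
Best chair for cis: E = 0.00 kcal/mol; best chair for trans: E = 1.19 kcal/mol.
The cis isomer is lower by 1.19 kcal/mol.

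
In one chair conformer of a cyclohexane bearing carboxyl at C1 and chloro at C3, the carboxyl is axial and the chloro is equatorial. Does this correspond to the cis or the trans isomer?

trans

C1 and C3 have the same parity, so their axial bonds point in the same direction.
With same-parity carbons, two substituents on the same face are both axial or both equatorial; opposite faces give one of each.
Here the groups are axial/equatorial → opposite face → trans.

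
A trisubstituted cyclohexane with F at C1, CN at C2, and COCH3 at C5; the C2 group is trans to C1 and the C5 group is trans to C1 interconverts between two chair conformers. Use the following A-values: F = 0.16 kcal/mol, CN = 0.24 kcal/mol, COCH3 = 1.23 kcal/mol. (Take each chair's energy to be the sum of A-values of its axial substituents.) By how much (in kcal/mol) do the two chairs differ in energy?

0.83 kcal/mol

Chair I (fluoro axial, cyano axial, acetyl equatorial): E = 0.40 kcal/mol.
Chair II (fluoro equatorial, cyano equatorial, acetyl axial): E = 1.23 kcal/mol.
ΔE = 1.23 − 0.40 = 0.83 kcal/mol; chair I is more stable.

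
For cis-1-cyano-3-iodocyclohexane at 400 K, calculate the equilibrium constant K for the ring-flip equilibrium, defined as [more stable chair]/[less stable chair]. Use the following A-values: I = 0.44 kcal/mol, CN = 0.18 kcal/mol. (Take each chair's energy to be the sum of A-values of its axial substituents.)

C1 and C3 have the same parity, so for the cis isomer the two substituents are e,e in one chair and a,a in the other.
Chair I (iodo axial, cyano axial): E = 0.62 kcal/mol; chair II (iodo equatorial, cyano equatorial): E = 0.00 kcal/mol.
ΔG = 0.62 kcal/mol between the two chairs.
K = exp(ΔG/RT) with R = 1.987×10⁻³ kcal mol⁻¹ K⁻¹ and T = 400 K gives K ≈ 2.18.

K ≈ 2.18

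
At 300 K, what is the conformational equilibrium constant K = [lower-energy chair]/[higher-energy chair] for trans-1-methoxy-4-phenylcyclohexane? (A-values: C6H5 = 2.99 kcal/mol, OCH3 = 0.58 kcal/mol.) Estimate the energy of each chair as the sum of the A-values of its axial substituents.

K ≈ 399

C1 and C4 have opposite parity, so for the trans isomer the two substituents are e,e in one chair and a,a in the other.
Chair I (phenyl axial, methoxy axial): E = 3.57 kcal/mol; chair II (phenyl equatorial, methoxy equatorial): E = 0.00 kcal/mol.
ΔG = 3.57 kcal/mol between the two chairs.
K = exp(ΔG/RT) with R = 1.987×10⁻³ kcal mol⁻¹ K⁻¹ and T = 300 K gives K ≈ 399.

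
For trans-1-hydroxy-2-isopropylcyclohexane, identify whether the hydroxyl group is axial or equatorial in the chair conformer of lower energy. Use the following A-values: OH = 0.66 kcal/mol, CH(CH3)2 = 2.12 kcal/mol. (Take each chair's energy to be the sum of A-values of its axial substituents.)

equatorial

C1 and C2 have opposite parity, so for the trans isomer the two substituents are e,e in one chair and a,a in the other.
Chair I (hydroxyl axial, isopropyl axial): E = 2.78 kcal/mol.
Chair II (hydroxyl equatorial, isopropyl equatorial): E = 0.00 kcal/mol.
Chair II is the more stable (lower-energy) conformer, and in that chair the hydroxyl group is equatorial.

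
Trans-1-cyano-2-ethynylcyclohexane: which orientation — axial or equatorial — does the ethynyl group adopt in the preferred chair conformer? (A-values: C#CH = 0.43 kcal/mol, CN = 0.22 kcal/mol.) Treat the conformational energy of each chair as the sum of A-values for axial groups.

C1 and C2 have opposite parity, so for the trans isomer the two substituents are e,e in one chair and a,a in the other.
Chair I (ethynyl axial, cyano axial): E = 0.65 kcal/mol.
Chair II (ethynyl equatorial, cyano equatorial): E = 0.00 kcal/mol.
Chair II is the more stable (lower-energy) conformer, and in that chair the ethynyl group is equatorial.

equatorial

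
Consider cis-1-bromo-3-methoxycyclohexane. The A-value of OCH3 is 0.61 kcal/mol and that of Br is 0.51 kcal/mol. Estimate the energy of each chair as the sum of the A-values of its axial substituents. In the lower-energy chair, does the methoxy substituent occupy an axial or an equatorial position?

C1 and C3 have the same parity, so for the cis isomer the two substituents are e,e in one chair and a,a in the other.
Chair I (methoxy axial, bromo axial): E = 1.12 kcal/mol.
Chair II (methoxy equatorial, bromo equatorial): E = 0.00 kcal/mol.
Chair II is the more stable (lower-energy) conformer, and in that chair the methoxy group is equatorial.

equatorial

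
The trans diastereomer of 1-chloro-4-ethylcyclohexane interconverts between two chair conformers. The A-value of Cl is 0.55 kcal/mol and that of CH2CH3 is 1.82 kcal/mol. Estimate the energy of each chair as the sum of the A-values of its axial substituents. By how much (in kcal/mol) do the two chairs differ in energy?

2.37 kcal/mol

C1 and C4 have opposite parity, so for the trans isomer the two substituents are e,e in one chair and a,a in the other.
Chair I (chloro axial, ethyl axial): E = 2.37 kcal/mol.
Chair II (chloro equatorial, ethyl equatorial): E = 0.00 kcal/mol.
ΔE = 2.37 − 0.00 = 2.37 kcal/mol; chair II is more stable.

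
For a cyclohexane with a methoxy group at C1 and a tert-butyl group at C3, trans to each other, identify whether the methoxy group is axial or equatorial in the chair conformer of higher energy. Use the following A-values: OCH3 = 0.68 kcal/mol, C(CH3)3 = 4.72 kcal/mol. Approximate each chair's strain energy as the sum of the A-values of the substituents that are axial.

C1 and C3 have the same parity, so for the trans isomer the two substituents are one axial and one equatorial in each chair.
Chair I (methoxy axial, tert-butyl equatorial): E = 0.68 kcal/mol.
Chair II (methoxy equatorial, tert-butyl axial): E = 4.72 kcal/mol.
Chair II is the less stable (higher-energy) conformer, and in that chair the methoxy group is equatorial.

equatorial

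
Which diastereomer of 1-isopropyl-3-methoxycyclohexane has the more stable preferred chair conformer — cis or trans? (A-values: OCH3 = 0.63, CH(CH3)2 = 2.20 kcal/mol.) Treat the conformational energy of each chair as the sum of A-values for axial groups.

At 1,3 positions (parity same): cis → (e,e or a,a); trans → (a,e or e,a).
Best chair for cis: E = 0.00 kcal/mol; best chair for trans: E = 0.63 kcal/mol.
The cis isomer is lower by 0.63 kcal/mol.

cis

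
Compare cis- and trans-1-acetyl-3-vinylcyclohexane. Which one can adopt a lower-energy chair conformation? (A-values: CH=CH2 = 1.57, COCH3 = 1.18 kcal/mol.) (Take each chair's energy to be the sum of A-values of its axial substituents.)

At 1,3 positions (parity same): cis → (e,e or a,a); trans → (a,e or e,a).
Best chair for cis: E = 0.00 kcal/mol; best chair for trans: E = 1.18 kcal/mol.
The cis isomer is lower by 1.18 kcal/mol.

cis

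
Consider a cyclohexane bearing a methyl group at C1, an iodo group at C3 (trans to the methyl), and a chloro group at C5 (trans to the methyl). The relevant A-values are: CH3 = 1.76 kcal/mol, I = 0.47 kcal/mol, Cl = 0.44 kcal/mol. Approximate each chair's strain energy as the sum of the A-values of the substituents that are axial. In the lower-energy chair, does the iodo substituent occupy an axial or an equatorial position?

axial

Chair I (methyl axial, iodo equatorial, chloro equatorial): E = 1.76 kcal/mol.
Chair II (methyl equatorial, iodo axial, chloro axial): E = 0.91 kcal/mol.
Chair II is the more stable (lower-energy) conformer, and in that chair the iodo group is axial.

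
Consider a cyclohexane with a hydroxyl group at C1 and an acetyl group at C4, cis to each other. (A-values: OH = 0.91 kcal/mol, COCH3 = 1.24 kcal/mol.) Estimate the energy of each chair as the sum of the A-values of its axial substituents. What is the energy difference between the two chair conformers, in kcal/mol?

0.33 kcal/mol

C1 and C4 have opposite parity, so for the cis isomer the two substituents are one axial and one equatorial in each chair.
Chair I (hydroxyl axial, acetyl equatorial): E = 0.91 kcal/mol.
Chair II (hydroxyl equatorial, acetyl axial): E = 1.24 kcal/mol.
ΔE = 1.24 − 0.91 = 0.33 kcal/mol; chair I is more stable.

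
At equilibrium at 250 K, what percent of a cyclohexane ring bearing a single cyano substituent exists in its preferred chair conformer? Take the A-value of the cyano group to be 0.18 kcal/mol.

One chair has the cyano group axial (E = 0.18 kcal/mol) and the other has it equatorial (E = 0).
ΔG = 0.18 kcal/mol between the two chairs.
K = exp(ΔG/RT) with R = 1.987×10⁻³ kcal mol⁻¹ K⁻¹ and T = 250 K gives K ≈ 1.44.
Fraction in the lower-energy chair = K/(K+1) = 59.0%.

59.0%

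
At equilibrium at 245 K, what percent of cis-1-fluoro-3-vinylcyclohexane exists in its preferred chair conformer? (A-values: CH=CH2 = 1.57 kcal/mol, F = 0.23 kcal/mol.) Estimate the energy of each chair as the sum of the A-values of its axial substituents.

97.6%

C1 and C3 have the same parity, so for the cis isomer the two substituents are e,e in one chair and a,a in the other.
Chair I (vinyl axial, fluoro axial): E = 1.80 kcal/mol; chair II (vinyl equatorial, fluoro equatorial): E = 0.00 kcal/mol.
ΔG = 1.80 kcal/mol between the two chairs.
K = exp(ΔG/RT) with R = 1.987×10⁻³ kcal mol⁻¹ K⁻¹ and T = 245 K gives K ≈ 40.3.
Fraction in the lower-energy chair = K/(K+1) = 97.6%.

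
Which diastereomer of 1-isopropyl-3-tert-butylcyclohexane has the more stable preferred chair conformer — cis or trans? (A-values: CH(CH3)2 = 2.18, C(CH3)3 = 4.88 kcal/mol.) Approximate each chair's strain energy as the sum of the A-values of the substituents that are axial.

cis

At 1,3 positions (parity same): cis → (e,e or a,a); trans → (a,e or e,a).
Best chair for cis: E = 0.00 kcal/mol; best chair for trans: E = 2.18 kcal/mol.
The cis isomer is lower by 2.18 kcal/mol.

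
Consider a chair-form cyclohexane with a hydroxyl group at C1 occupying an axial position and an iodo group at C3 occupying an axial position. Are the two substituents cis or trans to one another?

C1 and C3 have the same parity, so their axial bonds point in the same direction.
With same-parity carbons, two substituents on the same face are both axial or both equatorial; opposite faces give one of each.
Here the groups are axial/axial → same face → cis.

cis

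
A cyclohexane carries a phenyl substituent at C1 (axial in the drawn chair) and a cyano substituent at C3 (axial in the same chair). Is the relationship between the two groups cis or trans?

C1 and C3 have the same parity, so their axial bonds point in the same direction.
With same-parity carbons, two substituents on the same face are both axial or both equatorial; opposite faces give one of each.
Here the groups are axial/axial → same face → cis.

cis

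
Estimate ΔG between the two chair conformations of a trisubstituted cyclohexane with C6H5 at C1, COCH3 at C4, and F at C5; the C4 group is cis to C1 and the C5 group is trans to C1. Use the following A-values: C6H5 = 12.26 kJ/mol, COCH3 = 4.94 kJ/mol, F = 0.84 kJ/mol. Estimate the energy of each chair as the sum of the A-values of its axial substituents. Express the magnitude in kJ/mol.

Chair I (phenyl axial, acetyl equatorial, fluoro equatorial): E = 12.26 kJ/mol.
Chair II (phenyl equatorial, acetyl axial, fluoro axial): E = 5.78 kJ/mol.
ΔE = 12.26 − 5.78 = 6.48 kJ/mol; chair II is more stable.

6.48 kJ/mol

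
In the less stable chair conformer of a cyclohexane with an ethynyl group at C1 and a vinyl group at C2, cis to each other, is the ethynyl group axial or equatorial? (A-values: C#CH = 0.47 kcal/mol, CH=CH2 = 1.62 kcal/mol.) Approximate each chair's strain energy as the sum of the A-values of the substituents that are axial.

C1 and C2 have opposite parity, so for the cis isomer the two substituents are one axial and one equatorial in each chair.
Chair I (ethynyl axial, vinyl equatorial): E = 0.47 kcal/mol.
Chair II (ethynyl equatorial, vinyl axial): E = 1.62 kcal/mol.
Chair II is the less stable (higher-energy) conformer, and in that chair the ethynyl group is equatorial.

equatorial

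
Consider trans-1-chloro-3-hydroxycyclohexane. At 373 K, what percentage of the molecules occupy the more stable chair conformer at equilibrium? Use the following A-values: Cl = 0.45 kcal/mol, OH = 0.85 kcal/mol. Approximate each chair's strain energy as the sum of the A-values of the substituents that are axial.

C1 and C3 have the same parity, so for the trans isomer the two substituents are one axial and one equatorial in each chair.
Chair I (chloro axial, hydroxyl equatorial): E = 0.45 kcal/mol; chair II (chloro equatorial, hydroxyl axial): E = 0.85 kcal/mol.
ΔG = 0.40 kcal/mol between the two chairs.
K = exp(ΔG/RT) with R = 1.987×10⁻³ kcal mol⁻¹ K⁻¹ and T = 373 K gives K ≈ 1.72.
Fraction in the lower-energy chair = K/(K+1) = 63.2%.

63.2%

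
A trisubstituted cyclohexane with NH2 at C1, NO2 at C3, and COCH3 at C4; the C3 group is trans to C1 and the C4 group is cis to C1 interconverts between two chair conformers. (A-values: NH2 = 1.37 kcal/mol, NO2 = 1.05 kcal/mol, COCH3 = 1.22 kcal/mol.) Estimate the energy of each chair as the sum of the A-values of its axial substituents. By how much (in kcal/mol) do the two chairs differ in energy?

0.90 kcal/mol

Chair I (amino axial, nitro equatorial, acetyl equatorial): E = 1.37 kcal/mol.
Chair II (amino equatorial, nitro axial, acetyl axial): E = 2.27 kcal/mol.
ΔE = 2.27 − 1.37 = 0.90 kcal/mol; chair I is more stable.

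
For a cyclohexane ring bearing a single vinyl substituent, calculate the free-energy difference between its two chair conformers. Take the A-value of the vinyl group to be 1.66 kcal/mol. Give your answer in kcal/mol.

A monosubstituted cyclohexane has one chair with the vinyl group axial (E = A = 1.66 kcal/mol) and one with it equatorial (E = 0).
ΔE = 1.66 − 0 = 1.66 kcal/mol.

1.66 kcal/mol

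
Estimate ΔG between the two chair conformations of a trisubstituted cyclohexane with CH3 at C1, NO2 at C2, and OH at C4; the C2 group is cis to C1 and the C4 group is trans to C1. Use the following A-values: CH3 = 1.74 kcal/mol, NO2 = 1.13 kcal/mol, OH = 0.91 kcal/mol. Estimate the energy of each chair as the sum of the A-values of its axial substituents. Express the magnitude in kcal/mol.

1.52 kcal/mol

Chair I (methyl axial, nitro equatorial, hydroxyl axial): E = 2.65 kcal/mol.
Chair II (methyl equatorial, nitro axial, hydroxyl equatorial): E = 1.13 kcal/mol.
ΔE = 2.65 − 1.13 = 1.52 kcal/mol; chair II is more stable.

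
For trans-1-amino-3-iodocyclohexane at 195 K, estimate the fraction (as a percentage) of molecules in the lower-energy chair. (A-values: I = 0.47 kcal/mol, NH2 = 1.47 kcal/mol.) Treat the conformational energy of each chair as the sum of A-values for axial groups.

C1 and C3 have the same parity, so for the trans isomer the two substituents are one axial and one equatorial in each chair.
Chair I (iodo axial, amino equatorial): E = 0.47 kcal/mol; chair II (iodo equatorial, amino axial): E = 1.47 kcal/mol.
ΔG = 1.00 kcal/mol between the two chairs.
K = exp(ΔG/RT) with R = 1.987×10⁻³ kcal mol⁻¹ K⁻¹ and T = 195 K gives K ≈ 13.2.
Fraction in the lower-energy chair = K/(K+1) = 93.0%.

93.0%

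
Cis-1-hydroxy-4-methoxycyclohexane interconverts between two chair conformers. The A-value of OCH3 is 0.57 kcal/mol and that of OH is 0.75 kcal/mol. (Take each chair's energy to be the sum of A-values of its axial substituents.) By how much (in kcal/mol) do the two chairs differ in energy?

C1 and C4 have opposite parity, so for the cis isomer the two substituents are one axial and one equatorial in each chair.
Chair I (methoxy axial, hydroxyl equatorial): E = 0.57 kcal/mol.
Chair II (methoxy equatorial, hydroxyl axial): E = 0.75 kcal/mol.
ΔE = 0.75 − 0.57 = 0.18 kcal/mol; chair I is more stable.

0.18 kcal/mol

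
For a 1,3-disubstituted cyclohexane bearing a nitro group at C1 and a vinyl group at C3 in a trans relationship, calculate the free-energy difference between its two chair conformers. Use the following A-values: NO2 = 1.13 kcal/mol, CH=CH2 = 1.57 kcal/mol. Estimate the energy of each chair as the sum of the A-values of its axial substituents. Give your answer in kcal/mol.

0.44 kcal/mol

C1 and C3 have the same parity, so for the trans isomer the two substituents are one axial and one equatorial in each chair.
Chair I (nitro axial, vinyl equatorial): E = 1.13 kcal/mol.
Chair II (nitro equatorial, vinyl axial): E = 1.57 kcal/mol.
ΔE = 1.57 − 1.13 = 0.44 kcal/mol; chair I is more stable.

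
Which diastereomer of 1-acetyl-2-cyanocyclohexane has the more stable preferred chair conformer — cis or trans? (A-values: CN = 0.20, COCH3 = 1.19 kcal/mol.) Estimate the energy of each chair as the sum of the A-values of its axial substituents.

trans

At 1,2 positions (parity opposite): cis → (a,e or e,a); trans → (e,e or a,a).
Best chair for cis: E = 0.20 kcal/mol; best chair for trans: E = 0.00 kcal/mol.
The trans isomer is lower by 0.20 kcal/mol.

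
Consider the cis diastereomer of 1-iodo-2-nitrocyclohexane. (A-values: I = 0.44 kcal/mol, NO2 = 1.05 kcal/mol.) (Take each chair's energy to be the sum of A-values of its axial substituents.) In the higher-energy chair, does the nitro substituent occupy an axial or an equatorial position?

C1 and C2 have opposite parity, so for the cis isomer the two substituents are one axial and one equatorial in each chair.
Chair I (iodo axial, nitro equatorial): E = 0.44 kcal/mol.
Chair II (iodo equatorial, nitro axial): E = 1.05 kcal/mol.
Chair II is the less stable (higher-energy) conformer, and in that chair the nitro group is axial.

axial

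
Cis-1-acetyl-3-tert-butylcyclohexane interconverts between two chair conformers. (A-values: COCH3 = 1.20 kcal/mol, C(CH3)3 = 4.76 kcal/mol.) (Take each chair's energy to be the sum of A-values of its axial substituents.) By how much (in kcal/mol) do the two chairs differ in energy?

C1 and C3 have the same parity, so for the cis isomer the two substituents are e,e in one chair and a,a in the other.
Chair I (acetyl axial, tert-butyl axial): E = 5.96 kcal/mol.
Chair II (acetyl equatorial, tert-butyl equatorial): E = 0.00 kcal/mol.
ΔE = 5.96 − 0.00 = 5.96 kcal/mol; chair II is more stable.

5.96 kcal/mol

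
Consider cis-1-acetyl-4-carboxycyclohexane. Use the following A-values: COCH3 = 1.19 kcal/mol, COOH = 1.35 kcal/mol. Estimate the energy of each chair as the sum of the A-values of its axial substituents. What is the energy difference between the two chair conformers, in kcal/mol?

C1 and C4 have opposite parity, so for the cis isomer the two substituents are one axial and one equatorial in each chair.
Chair I (acetyl axial, carboxyl equatorial): E = 1.19 kcal/mol.
Chair II (acetyl equatorial, carboxyl axial): E = 1.35 kcal/mol.
ΔE = 1.35 − 1.19 = 0.16 kcal/mol; chair I is more stable.

0.16 kcal/mol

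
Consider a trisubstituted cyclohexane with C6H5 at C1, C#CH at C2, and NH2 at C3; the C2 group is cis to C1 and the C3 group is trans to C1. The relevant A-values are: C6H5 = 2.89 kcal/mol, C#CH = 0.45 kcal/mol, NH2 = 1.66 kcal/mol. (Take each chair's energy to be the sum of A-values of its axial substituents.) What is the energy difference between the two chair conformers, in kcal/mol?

Chair I (phenyl axial, ethynyl equatorial, amino equatorial): E = 2.89 kcal/mol.
Chair II (phenyl equatorial, ethynyl axial, amino axial): E = 2.11 kcal/mol.
ΔE = 2.89 − 2.11 = 0.78 kcal/mol; chair II is more stable.

0.78 kcal/mol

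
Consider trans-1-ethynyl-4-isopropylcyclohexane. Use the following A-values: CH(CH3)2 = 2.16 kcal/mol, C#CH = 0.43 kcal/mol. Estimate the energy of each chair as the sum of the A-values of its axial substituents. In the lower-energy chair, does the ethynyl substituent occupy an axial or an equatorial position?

equatorial

C1 and C4 have opposite parity, so for the trans isomer the two substituents are e,e in one chair and a,a in the other.
Chair I (isopropyl axial, ethynyl axial): E = 2.59 kcal/mol.
Chair II (isopropyl equatorial, ethynyl equatorial): E = 0.00 kcal/mol.
Chair II is the more stable (lower-energy) conformer, and in that chair the ethynyl group is equatorial.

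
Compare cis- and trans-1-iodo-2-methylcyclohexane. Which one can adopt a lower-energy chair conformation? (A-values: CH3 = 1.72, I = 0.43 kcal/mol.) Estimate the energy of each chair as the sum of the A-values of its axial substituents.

At 1,2 positions (parity opposite): cis → (a,e or e,a); trans → (e,e or a,a).
Best chair for cis: E = 0.43 kcal/mol; best chair for trans: E = 0.00 kcal/mol.
The trans isomer is lower by 0.43 kcal/mol.

trans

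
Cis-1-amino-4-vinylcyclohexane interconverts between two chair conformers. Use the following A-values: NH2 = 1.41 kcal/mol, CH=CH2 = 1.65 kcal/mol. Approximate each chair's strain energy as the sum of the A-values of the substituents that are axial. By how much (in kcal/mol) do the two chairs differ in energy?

0.24 kcal/mol

C1 and C4 have opposite parity, so for the cis isomer the two substituents are one axial and one equatorial in each chair.
Chair I (amino axial, vinyl equatorial): E = 1.41 kcal/mol.
Chair II (amino equatorial, vinyl axial): E = 1.65 kcal/mol.
ΔE = 1.65 − 1.41 = 0.24 kcal/mol; chair I is more stable.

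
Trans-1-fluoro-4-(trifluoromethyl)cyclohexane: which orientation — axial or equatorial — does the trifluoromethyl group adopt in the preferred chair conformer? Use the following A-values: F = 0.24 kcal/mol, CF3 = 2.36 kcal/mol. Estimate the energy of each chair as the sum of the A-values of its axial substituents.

equatorial

C1 and C4 have opposite parity, so for the trans isomer the two substituents are e,e in one chair and a,a in the other.
Chair I (fluoro axial, trifluoromethyl axial): E = 2.60 kcal/mol.
Chair II (fluoro equatorial, trifluoromethyl equatorial): E = 0.00 kcal/mol.
Chair II is the more stable (lower-energy) conformer, and in that chair the trifluoromethyl group is equatorial.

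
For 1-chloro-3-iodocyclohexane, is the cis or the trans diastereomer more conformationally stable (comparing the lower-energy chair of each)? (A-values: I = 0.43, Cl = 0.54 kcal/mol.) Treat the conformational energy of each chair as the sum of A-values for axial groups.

cis

At 1,3 positions (parity same): cis → (e,e or a,a); trans → (a,e or e,a).
Best chair for cis: E = 0.00 kcal/mol; best chair for trans: E = 0.43 kcal/mol.
The cis isomer is lower by 0.43 kcal/mol.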